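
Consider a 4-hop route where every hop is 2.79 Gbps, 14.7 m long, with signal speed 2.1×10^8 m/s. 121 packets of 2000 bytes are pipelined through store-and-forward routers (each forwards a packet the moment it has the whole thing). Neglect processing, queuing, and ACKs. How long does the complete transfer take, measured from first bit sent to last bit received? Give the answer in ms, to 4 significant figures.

Per-hop transmission t_tx = L/R = 16000/2790000000 = 0.00573477 ms.
Per-hop propagation t_prop = 14.7/210000000 = 7e-05 ms.
Pipeline fill: first packet needs 4·t_tx to clear all hops; remaining 120 packets each add one t_tx.
Total = (4+121-1)·t_tx + 4·t_prop = 124·0.00573477 + 4·7e-05 = 0.7114 ms.

0.7114 ms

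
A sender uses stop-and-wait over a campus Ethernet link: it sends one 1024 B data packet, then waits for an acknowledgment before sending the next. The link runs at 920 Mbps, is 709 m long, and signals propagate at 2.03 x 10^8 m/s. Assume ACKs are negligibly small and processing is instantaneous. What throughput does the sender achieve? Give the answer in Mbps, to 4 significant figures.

t_tx = L/R = 8192/920000000 = 8.90435e-06 s.
t_prop = 709/2.03e+08 = 3.49261e-06 s; RTT = 6.98522e-06 s.
Cycle = t_tx + RTT = 1.58896e-05 s.
Throughput = L / cycle = 8192 / 1.58896e-05 = 515.6 Mbps.

515.6 Mbps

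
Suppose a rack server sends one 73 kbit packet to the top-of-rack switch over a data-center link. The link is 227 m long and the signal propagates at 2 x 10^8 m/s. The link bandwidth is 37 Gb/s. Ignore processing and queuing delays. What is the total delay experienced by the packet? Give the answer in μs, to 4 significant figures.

3.108 μs

L = 73000 bits.
Transmission delay = L/R = 73000 / 37000000000 = 1.97297 μs.
Propagation delay = d/s = 227 m / 200000000 m/s = 1.135 μs.
Total = 3.108 μs.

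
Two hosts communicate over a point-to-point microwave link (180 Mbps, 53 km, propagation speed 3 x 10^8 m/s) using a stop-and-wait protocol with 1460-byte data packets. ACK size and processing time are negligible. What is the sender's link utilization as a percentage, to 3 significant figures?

t_tx = L/R = 11680/180000000 = 6.48889e-05 s.
t_prop = 53000/300000000 = 0.000176667 s; RTT = 0.000353333 s.
Cycle = t_tx + RTT = 0.000418222 s.
Utilization = t_tx / cycle = 6.48889e-05/0.000418222 = 15.5 %.

15.5 %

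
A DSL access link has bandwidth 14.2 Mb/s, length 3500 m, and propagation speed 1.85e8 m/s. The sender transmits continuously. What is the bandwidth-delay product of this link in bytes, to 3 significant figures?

33.6 bytes

Propagation delay = 3500 / 185000000 = 1.89189e-05 s.
BDP = R × t_prop = 14200000 × 1.89189e-05 = 268.649 bits.
In bytes: 268.649/8 = 33.6 bytes.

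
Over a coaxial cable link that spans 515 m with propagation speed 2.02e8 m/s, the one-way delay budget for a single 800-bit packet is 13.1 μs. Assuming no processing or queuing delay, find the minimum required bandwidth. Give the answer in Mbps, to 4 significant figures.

Propagation delay = 515 / 202000000 = 2.5495 μs.
Transmission budget = 13.1 − 2.5495 = 10.5505 μs.
R ≥ L / t_tx = 800 bits / 1.05505e-05 s = 75.83 Mbps.

75.83 Mbps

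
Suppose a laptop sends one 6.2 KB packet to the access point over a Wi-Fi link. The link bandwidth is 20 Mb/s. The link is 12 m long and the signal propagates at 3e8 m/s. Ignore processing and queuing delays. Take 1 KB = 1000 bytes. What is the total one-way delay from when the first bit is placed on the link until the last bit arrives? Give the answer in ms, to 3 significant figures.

2.48 ms

L = 49600 bits.
Transmission delay = L/R = 49600 / 20000000 = 2.48 ms.
Propagation delay = d/s = 12 m / 300000000 m/s = 4e-05 ms.
Total = 2.48 ms.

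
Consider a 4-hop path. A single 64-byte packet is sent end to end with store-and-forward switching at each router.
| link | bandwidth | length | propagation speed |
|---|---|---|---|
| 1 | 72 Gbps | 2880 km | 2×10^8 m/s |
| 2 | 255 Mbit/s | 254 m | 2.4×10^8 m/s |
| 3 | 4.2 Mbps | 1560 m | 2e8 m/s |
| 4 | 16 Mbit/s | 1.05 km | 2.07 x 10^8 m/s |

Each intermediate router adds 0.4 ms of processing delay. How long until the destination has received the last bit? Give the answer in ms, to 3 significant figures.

15.8 ms

L = 64 × 8 = 512 bits.
Transmission delays (L/R per hop): 7.11111e-06, 0.00200784, 0.121905, 0.032 ms; sum = 0.15592 ms.
Propagation delays (d/s per hop): 14.4, 0.00105833, 0.0078, 0.00507246 ms; sum = 14.4139 ms.
Processing at 3 router(s): 3 × 0.4 ms = 1.2 ms.
End-to-end = 15.8 ms.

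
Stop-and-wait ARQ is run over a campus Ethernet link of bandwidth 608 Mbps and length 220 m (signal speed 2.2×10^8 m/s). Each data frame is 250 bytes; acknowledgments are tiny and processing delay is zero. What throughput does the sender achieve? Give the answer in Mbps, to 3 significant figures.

t_tx = L/R = 2000/608000000 = 3.28947e-06 s.
t_prop = 220/2.2e+08 = 1e-06 s; RTT = 2e-06 s.
Cycle = t_tx + RTT = 5.28947e-06 s.
Throughput = L / cycle = 2000 / 5.28947e-06 = 378 Mbps.

378 Mbps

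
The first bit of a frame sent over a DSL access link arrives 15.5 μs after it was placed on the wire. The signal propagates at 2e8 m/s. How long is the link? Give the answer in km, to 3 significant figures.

d = s × t_prop = 200000000 × 1.55e-05 = 3.10 km.

3.10 km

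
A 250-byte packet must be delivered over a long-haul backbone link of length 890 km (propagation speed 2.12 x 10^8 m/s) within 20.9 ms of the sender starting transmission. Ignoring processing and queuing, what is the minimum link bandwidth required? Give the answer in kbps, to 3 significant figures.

120 kbps

L = 2000 bits.
Propagation delay = 890000 / 212000000 = 4.19811 ms.
Transmission budget = 20.9 − 4.19811 = 16.7019 ms.
R ≥ L / t_tx = 2000 bits / 0.0167019 s = 120 kbps.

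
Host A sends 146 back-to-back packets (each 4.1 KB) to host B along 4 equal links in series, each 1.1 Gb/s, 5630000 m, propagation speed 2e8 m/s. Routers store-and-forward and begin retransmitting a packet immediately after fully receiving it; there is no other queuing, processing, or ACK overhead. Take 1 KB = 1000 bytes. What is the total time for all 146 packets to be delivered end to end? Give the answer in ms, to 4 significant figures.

117.0 ms

Per-hop transmission t_tx = L/R = 32800/1100000000 = 0.0298182 ms.
Per-hop propagation t_prop = 5630000/200000000 = 28.15 ms.
Pipeline fill: first packet needs 4·t_tx to clear all hops; remaining 145 packets each add one t_tx.
Total = (4+146-1)·t_tx + 4·t_prop = 149·0.0298182 + 4·28.15 = 117.0 ms.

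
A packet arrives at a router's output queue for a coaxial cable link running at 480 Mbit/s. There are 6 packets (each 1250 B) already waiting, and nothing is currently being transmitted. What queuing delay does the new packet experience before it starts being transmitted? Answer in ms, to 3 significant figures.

Each queued packet: L/R = 10000/480000000 = 0.0208333 ms.
6 queued → 0.125 ms.
Queuing delay = 0.125 ms.

0.125 ms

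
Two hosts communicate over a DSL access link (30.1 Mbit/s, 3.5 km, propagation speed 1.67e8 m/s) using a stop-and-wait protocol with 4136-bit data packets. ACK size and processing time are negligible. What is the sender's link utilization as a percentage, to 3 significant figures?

76.6 %

t_tx = L/R = 4136/30100000 = 0.000137409 s.
t_prop = 3500/167000000 = 2.09581e-05 s; RTT = 4.19162e-05 s.
Cycle = t_tx + RTT = 0.000179325 s.
Utilization = t_tx / cycle = 0.000137409/0.000179325 = 76.6 %.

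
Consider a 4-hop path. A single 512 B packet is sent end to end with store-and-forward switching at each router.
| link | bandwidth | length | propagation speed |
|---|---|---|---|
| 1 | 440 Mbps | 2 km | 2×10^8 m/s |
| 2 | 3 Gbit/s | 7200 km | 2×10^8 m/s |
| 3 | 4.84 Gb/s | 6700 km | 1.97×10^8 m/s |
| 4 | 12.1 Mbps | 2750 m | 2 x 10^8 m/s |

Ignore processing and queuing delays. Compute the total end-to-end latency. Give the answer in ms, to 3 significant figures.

70.4 ms

L = 512 × 8 = 4096 bits.
Transmission delays (L/R per hop): 0.00930909, 0.00136533, 0.000846281, 0.338512 ms; sum = 0.350033 ms.
Propagation delays (d/s per hop): 0.01, 36, 34.0102, 0.01375 ms; sum = 70.0339 ms.
End-to-end = 70.4 ms.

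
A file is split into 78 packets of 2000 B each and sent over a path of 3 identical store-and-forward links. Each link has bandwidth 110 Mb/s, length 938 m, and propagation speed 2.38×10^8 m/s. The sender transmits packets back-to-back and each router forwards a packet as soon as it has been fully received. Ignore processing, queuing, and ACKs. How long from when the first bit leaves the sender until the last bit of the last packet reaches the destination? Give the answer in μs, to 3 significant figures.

11600 μs

Per-hop transmission t_tx = L/R = 16000/110000000 = 145.455 μs.
Per-hop propagation t_prop = 938/238000000 = 3.94118 μs.
Pipeline fill: first packet needs 3·t_tx to clear all hops; remaining 77 packets each add one t_tx.
Total = (3+78-1)·t_tx + 3·t_prop = 80·145.455 + 3·3.94118 = 11600 μs.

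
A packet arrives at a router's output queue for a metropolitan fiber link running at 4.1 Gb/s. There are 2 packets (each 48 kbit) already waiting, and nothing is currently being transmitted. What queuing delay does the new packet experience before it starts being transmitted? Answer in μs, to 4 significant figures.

23.41 μs

Each queued packet: L/R = 48000/4.1e+09 = 11.7073 μs.
2 queued → 23.4146 μs.
Queuing delay = 23.41 μs.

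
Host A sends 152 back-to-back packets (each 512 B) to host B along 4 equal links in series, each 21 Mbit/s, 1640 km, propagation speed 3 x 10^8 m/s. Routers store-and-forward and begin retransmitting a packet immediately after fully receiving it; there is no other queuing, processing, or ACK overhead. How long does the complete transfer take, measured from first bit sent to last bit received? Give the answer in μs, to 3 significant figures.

Per-hop transmission t_tx = L/R = 4096/21000000 = 195.048 μs.
Per-hop propagation t_prop = 1640000/300000000 = 5466.67 μs.
Pipeline fill: first packet needs 4·t_tx to clear all hops; remaining 151 packets each add one t_tx.
Total = (4+152-1)·t_tx + 4·t_prop = 155·195.048 + 4·5466.67 = 52100 μs.

52100 μs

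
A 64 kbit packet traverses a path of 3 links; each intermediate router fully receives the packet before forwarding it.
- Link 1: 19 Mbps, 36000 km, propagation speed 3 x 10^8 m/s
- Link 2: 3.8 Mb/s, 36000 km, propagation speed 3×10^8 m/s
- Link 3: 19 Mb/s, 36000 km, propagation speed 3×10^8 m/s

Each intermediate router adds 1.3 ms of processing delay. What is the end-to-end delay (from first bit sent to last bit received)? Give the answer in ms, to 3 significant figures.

386 ms

L = 64000 bits.
Transmission delays (L/R per hop): 3.36842, 16.8421, 3.36842 ms; sum = 23.5789 ms.
Propagation delays (d/s per hop): 120, 120, 120 ms; sum = 360 ms.
Processing at 2 router(s): 2 × 1.3 ms = 2.6 ms.
End-to-end = 386 ms.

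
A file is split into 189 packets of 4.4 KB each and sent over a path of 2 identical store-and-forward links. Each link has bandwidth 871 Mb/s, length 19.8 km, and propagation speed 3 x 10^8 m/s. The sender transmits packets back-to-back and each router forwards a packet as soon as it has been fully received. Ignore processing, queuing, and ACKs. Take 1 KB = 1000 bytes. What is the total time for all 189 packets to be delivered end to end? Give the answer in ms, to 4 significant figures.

Per-hop transmission t_tx = L/R = 35200/871000000 = 0.0404133 ms.
Per-hop propagation t_prop = 19800/300000000 = 0.066 ms.
Pipeline fill: first packet needs 2·t_tx to clear all hops; remaining 188 packets each add one t_tx.
Total = (2+189-1)·t_tx + 2·t_prop = 190·0.0404133 + 2·0.066 = 7.811 ms.

7.811 ms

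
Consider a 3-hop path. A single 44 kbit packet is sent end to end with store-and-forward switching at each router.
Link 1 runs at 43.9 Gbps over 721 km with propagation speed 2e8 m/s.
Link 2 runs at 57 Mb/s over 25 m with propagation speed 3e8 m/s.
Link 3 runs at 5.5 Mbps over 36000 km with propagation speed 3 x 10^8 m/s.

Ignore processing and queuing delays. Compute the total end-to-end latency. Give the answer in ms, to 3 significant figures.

L = 44000 bits.
Transmission delays (L/R per hop): 0.00100228, 0.77193, 8 ms; sum = 8.77293 ms.
Propagation delays (d/s per hop): 3.605, 8.33333e-05, 120 ms; sum = 123.605 ms.
End-to-end = 132 ms.

132 ms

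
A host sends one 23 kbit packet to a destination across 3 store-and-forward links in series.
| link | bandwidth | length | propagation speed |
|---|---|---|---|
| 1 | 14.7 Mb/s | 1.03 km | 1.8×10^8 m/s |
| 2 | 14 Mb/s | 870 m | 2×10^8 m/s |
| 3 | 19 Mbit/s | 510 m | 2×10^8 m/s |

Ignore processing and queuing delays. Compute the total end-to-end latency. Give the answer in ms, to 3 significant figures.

L = 23000 bits.
Transmission delays (L/R per hop): 1.56463, 1.64286, 1.21053 ms; sum = 4.41801 ms.
Propagation delays (d/s per hop): 0.00572222, 0.00435, 0.00255 ms; sum = 0.0126222 ms.
End-to-end = 4.43 ms.

4.43 ms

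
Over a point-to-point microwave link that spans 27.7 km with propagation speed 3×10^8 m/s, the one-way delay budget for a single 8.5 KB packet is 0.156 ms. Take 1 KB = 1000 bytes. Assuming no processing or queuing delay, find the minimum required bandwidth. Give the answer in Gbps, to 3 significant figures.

L = 68000 bits.
Propagation delay = 27700 / 300000000 = 0.0923333 ms.
Transmission budget = 0.156 − 0.0923333 = 0.0636667 ms.
R ≥ L / t_tx = 68000 bits / 6.36667e-05 s = 1.07 Gbps.

1.07 Gbps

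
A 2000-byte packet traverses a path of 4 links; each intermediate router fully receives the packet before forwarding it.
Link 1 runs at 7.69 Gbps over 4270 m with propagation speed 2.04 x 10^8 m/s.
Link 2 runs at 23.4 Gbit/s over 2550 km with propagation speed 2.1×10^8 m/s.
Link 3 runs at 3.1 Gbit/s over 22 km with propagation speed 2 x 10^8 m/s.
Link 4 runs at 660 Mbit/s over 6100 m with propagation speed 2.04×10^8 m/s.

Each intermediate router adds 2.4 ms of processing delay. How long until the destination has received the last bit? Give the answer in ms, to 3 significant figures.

19.5 ms

L = 2000 × 8 = 16000 bits.
Transmission delays (L/R per hop): 0.00208062, 0.000683761, 0.00516129, 0.0242424 ms; sum = 0.0321681 ms.
Propagation delays (d/s per hop): 0.0209314, 12.1429, 0.11, 0.029902 ms; sum = 12.3037 ms.
Processing at 3 router(s): 3 × 2.4 ms = 7.2 ms.
End-to-end = 19.5 ms.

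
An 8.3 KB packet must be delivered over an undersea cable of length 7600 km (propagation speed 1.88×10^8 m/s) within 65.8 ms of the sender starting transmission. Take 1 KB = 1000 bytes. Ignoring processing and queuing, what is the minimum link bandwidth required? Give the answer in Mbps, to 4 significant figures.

2.617 Mbps

L = 66400 bits.
Propagation delay = 7600000 / 188000000 = 40.4255 ms.
Transmission budget = 65.8 − 40.4255 = 25.3745 ms.
R ≥ L / t_tx = 66400 bits / 0.0253745 s = 2.617 Mbps.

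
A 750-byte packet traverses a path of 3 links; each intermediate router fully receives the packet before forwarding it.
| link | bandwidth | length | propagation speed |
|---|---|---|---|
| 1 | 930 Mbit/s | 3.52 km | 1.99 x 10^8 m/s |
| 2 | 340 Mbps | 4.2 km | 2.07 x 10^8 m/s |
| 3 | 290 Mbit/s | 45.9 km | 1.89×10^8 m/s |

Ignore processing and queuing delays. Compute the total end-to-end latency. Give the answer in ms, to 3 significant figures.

0.326 ms

L = 750 × 8 = 6000 bits.
Transmission delays (L/R per hop): 0.00645161, 0.0176471, 0.0206897 ms; sum = 0.0447883 ms.
Propagation delays (d/s per hop): 0.0176884, 0.0202899, 0.242857 ms; sum = 0.280835 ms.
End-to-end = 0.326 ms.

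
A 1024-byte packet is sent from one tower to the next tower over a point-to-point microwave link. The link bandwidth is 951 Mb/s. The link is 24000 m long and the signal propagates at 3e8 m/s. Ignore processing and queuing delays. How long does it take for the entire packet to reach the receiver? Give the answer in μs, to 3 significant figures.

88.6 μs

L = 1024 × 8 = 8192 bits.
Transmission delay = L/R = 8192 / 951000000 = 8.61409 μs.
Propagation delay = d/s = 24000 m / 300000000 m/s = 80 μs.
Total = 88.6 μs.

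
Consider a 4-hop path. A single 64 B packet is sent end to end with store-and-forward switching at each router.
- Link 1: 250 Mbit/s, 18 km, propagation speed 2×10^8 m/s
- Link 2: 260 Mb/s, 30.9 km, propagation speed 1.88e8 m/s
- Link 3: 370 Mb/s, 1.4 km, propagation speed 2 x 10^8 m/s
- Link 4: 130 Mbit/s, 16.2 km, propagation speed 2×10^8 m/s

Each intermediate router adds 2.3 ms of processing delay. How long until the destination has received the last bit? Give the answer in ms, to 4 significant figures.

L = 64 × 8 = 512 bits.
Transmission delays (L/R per hop): 0.002048, 0.00196923, 0.00138378, 0.00393846 ms; sum = 0.00933948 ms.
Propagation delays (d/s per hop): 0.09, 0.164362, 0.007, 0.081 ms; sum = 0.342362 ms.
Processing at 3 router(s): 3 × 2.3 ms = 6.9 ms.
End-to-end = 7.252 ms.

7.252 ms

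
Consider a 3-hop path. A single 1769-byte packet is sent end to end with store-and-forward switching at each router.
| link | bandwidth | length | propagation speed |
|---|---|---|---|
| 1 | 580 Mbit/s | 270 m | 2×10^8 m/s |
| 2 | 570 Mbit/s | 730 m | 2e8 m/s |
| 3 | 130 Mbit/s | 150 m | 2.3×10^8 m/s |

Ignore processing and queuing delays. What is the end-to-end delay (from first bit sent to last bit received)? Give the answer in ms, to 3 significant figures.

L = 1769 × 8 = 14152 bits.
Transmission delays (L/R per hop): 0.0244, 0.0248281, 0.108862 ms; sum = 0.15809 ms.
Propagation delays (d/s per hop): 0.00135, 0.00365, 0.000652174 ms; sum = 0.00565217 ms.
End-to-end = 0.164 ms.

0.164 ms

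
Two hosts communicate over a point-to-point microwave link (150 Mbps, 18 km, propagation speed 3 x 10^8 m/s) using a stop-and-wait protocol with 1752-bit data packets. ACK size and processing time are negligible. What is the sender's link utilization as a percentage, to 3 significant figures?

t_tx = L/R = 1752/150000000 = 1.168e-05 s.
t_prop = 18000/300000000 = 6e-05 s; RTT = 0.00012 s.
Cycle = t_tx + RTT = 0.00013168 s.
Utilization = t_tx / cycle = 1.168e-05/0.00013168 = 8.87 %.

8.87 %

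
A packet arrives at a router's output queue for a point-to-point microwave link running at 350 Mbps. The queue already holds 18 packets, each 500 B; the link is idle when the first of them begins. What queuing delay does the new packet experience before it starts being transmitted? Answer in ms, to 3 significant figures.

0.206 ms

Each queued packet: L/R = 4000/350000000 = 0.0114286 ms.
18 queued → 0.205714 ms.
Queuing delay = 0.206 ms.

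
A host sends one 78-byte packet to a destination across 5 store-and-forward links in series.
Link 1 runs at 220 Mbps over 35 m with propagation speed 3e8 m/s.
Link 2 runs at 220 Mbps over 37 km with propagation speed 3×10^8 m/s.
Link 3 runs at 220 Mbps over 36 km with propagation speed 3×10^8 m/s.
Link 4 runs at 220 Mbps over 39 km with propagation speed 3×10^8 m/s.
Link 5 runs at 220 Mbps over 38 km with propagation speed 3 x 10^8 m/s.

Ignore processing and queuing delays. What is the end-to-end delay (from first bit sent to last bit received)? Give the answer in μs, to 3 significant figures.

514 μs

L = 78 × 8 = 624 bits.
Transmission delay per hop = L/R = 624/220000000 = 2.83636 μs; 5 hops → 14.1818 μs.
Propagation delays (d/s per hop): 0.116667, 123.333, 120, 130, 126.667 μs; sum = 500.117 μs.
End-to-end = 514 μs.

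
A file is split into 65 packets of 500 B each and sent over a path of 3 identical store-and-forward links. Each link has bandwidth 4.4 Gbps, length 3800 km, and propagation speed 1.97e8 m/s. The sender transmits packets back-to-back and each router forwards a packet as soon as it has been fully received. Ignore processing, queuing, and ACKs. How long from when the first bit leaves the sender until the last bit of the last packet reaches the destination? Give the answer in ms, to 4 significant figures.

Per-hop transmission t_tx = L/R = 4000/4400000000 = 0.000909091 ms.
Per-hop propagation t_prop = 3800000/197000000 = 19.2893 ms.
Pipeline fill: first packet needs 3·t_tx to clear all hops; remaining 64 packets each add one t_tx.
Total = (3+65-1)·t_tx + 3·t_prop = 67·0.000909091 + 3·19.2893 = 57.93 ms.

57.93 ms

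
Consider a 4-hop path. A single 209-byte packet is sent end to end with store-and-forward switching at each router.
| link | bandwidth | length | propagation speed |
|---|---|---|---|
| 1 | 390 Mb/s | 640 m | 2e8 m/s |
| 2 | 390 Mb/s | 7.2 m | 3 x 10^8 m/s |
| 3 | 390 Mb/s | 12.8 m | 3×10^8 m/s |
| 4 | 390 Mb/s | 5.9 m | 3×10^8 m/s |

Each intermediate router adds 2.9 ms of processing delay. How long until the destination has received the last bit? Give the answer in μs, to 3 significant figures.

L = 209 × 8 = 1672 bits.
Transmission delay per hop = L/R = 1672/390000000 = 4.28718 μs; 4 hops → 17.1487 μs.
Propagation delays (d/s per hop): 3.2, 0.024, 0.0426667, 0.0196667 μs; sum = 3.28633 μs.
Processing at 3 router(s): 3 × 2.9 ms = 8700 μs.
End-to-end = 8720 μs.

8720 μs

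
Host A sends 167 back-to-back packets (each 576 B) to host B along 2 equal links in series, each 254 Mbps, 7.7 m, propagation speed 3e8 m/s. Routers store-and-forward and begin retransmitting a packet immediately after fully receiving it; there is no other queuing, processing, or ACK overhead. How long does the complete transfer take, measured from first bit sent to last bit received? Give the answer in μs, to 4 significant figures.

Per-hop transmission t_tx = L/R = 4608/254000000 = 18.1417 μs.
Per-hop propagation t_prop = 7.7/300000000 = 0.0256667 μs.
Pipeline fill: first packet needs 2·t_tx to clear all hops; remaining 166 packets each add one t_tx.
Total = (2+167-1)·t_tx + 2·t_prop = 168·18.1417 + 2·0.0256667 = 3048 μs.

3048 μs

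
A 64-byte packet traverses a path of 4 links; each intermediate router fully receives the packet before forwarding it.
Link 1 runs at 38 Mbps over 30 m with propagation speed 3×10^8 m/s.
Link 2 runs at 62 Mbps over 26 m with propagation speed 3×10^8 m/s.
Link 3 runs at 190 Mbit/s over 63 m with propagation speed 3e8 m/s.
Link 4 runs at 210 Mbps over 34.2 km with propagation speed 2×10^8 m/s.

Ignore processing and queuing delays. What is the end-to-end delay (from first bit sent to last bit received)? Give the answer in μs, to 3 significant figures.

L = 64 × 8 = 512 bits.
Transmission delays (L/R per hop): 13.4737, 8.25806, 2.69474, 2.4381 μs; sum = 26.8646 μs.
Propagation delays (d/s per hop): 0.1, 0.0866667, 0.21, 171 μs; sum = 171.397 μs.
End-to-end = 198 μs.

198 μs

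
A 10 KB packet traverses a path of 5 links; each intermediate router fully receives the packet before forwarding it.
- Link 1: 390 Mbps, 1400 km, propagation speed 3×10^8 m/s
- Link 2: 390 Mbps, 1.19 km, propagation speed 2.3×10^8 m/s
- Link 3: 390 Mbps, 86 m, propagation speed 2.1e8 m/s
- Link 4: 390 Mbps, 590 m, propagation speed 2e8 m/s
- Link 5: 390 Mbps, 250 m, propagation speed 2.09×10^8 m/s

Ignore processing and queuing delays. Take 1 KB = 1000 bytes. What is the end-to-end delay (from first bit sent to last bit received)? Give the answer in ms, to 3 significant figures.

5.70 ms

L = 80000 bits.
Transmission delay per hop = L/R = 80000/390000000 = 0.205128 ms; 5 hops → 1.02564 ms.
Propagation delays (d/s per hop): 4.66667, 0.00517391, 0.000409524, 0.00295, 0.00119617 ms; sum = 4.6764 ms.
End-to-end = 5.70 ms.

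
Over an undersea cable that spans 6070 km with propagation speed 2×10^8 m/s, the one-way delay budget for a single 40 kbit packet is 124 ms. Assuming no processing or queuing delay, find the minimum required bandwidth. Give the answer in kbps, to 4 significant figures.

427.1 kbps

Propagation delay = 6070000 / 200000000 = 30.35 ms.
Transmission budget = 124 − 30.35 = 93.65 ms.
R ≥ L / t_tx = 40000 bits / 0.09365 s = 427.1 kbps.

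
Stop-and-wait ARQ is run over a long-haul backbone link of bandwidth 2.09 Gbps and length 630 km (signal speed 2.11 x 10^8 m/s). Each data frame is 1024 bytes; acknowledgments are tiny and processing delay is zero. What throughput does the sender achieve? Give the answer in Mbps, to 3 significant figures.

1.37 Mbps

t_tx = L/R = 8192/2.09e+09 = 3.91962e-06 s.
t_prop = 630000/211000000 = 0.00298578 s; RTT = 0.00597156 s.
Cycle = t_tx + RTT = 0.00597548 s.
Throughput = L / cycle = 8192 / 0.00597548 = 1.37 Mbps.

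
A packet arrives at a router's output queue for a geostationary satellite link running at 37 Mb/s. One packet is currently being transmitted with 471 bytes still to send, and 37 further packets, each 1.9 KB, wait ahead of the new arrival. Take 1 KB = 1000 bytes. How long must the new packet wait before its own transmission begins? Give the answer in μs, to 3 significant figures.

15300 μs

Each queued packet: L/R = 15200/37000000 = 410.811 μs.
37 queued → 15200 μs.
Plus remaining 3768 bits of current packet: 101.838 μs.
Queuing delay = 15300 μs.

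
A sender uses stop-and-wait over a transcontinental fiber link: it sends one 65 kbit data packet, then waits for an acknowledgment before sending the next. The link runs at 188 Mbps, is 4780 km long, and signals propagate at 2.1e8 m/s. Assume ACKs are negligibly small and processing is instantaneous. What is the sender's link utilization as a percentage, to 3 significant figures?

0.754 %

t_tx = L/R = 65000/188000000 = 0.000345745 s.
t_prop = 4780000/210000000 = 0.0227619 s; RTT = 0.0455238 s.
Cycle = t_tx + RTT = 0.0458696 s.
Utilization = t_tx / cycle = 0.000345745/0.0458696 = 0.754 %.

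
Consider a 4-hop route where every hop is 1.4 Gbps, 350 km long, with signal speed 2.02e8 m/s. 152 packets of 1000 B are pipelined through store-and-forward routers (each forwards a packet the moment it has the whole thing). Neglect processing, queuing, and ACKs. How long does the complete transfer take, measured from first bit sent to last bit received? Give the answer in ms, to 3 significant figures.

7.82 ms

Per-hop transmission t_tx = L/R = 8000/1400000000 = 0.00571429 ms.
Per-hop propagation t_prop = 350000/202000000 = 1.73267 ms.
Pipeline fill: first packet needs 4·t_tx to clear all hops; remaining 151 packets each add one t_tx.
Total = (4+152-1)·t_tx + 4·t_prop = 155·0.00571429 + 4·1.73267 = 7.82 ms.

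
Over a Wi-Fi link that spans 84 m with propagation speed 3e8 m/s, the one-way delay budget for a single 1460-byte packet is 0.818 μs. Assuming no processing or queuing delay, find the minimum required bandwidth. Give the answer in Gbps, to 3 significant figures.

L = 11680 bits.
Propagation delay = 84 / 300000000 = 0.28 μs.
Transmission budget = 0.818 − 0.28 = 0.538 μs.
R ≥ L / t_tx = 11680 bits / 5.38e-07 s = 21.7 Gbps.

21.7 Gbps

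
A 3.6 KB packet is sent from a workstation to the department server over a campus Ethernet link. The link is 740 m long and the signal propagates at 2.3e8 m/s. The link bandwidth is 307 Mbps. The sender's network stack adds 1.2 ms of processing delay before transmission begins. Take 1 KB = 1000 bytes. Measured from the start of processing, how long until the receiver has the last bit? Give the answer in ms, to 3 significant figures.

1.30 ms

L = 28800 bits.
Transmission delay = L/R = 28800 / 307000000 = 0.0938111 ms.
Propagation delay = d/s = 740 m / 2.3e+08 m/s = 0.00321739 ms.
Plus processing delay 1.2 ms = 1.2 ms.
Total = 1.30 ms.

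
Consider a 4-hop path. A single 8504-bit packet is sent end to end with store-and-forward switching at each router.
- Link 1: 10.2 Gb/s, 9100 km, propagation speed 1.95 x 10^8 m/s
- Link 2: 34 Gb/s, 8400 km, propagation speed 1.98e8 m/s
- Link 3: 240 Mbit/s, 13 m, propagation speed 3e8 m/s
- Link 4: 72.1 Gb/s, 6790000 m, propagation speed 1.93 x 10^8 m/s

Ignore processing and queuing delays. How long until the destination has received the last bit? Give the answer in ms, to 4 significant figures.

124.3 ms

Transmission delays (L/R per hop): 0.000833725, 0.000250118, 0.0354333, 0.000117947 ms; sum = 0.0366351 ms.
Propagation delays (d/s per hop): 46.6667, 42.4242, 4.33333e-05, 35.1813 ms; sum = 124.272 ms.
End-to-end = 124.3 ms.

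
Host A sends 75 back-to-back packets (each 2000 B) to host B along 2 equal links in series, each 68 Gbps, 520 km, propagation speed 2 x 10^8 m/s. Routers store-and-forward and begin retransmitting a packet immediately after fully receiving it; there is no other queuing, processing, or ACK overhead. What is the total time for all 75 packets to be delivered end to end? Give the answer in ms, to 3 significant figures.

5.22 ms

Per-hop transmission t_tx = L/R = 16000/68000000000 = 0.000235294 ms.
Per-hop propagation t_prop = 520000/200000000 = 2.6 ms.
Pipeline fill: first packet needs 2·t_tx to clear all hops; remaining 74 packets each add one t_tx.
Total = (2+75-1)·t_tx + 2·t_prop = 76·0.000235294 + 2·2.6 = 5.22 ms.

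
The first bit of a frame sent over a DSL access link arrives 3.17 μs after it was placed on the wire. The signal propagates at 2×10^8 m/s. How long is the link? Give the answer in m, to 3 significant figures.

634 m

d = s × t_prop = 200000000 × 3.17e-06 = 634 m.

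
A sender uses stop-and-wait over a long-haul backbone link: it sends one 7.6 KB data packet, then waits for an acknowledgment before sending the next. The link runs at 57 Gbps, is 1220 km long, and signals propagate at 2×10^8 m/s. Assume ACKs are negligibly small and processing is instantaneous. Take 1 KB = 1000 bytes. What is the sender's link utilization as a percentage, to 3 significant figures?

0.00874 %

t_tx = L/R = 60800/57000000000 = 1.06667e-06 s.
t_prop = 1220000/200000000 = 0.0061 s; RTT = 0.0122 s.
Cycle = t_tx + RTT = 0.0122011 s.
Utilization = t_tx / cycle = 1.06667e-06/0.0122011 = 0.00874 %.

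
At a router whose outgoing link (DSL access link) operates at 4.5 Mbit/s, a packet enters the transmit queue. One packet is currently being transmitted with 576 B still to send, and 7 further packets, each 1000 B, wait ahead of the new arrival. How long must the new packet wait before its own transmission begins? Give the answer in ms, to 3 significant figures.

Each queued packet: L/R = 8000/4500000 = 1.77778 ms.
7 queued → 12.4444 ms.
Plus remaining 4608 bits of current packet: 1.024 ms.
Queuing delay = 13.5 ms.

13.5 ms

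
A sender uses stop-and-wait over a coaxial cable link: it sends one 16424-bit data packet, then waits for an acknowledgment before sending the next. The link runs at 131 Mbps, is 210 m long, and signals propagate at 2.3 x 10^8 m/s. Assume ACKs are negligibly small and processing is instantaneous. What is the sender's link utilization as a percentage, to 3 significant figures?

98.6 %

t_tx = L/R = 16424/131000000 = 0.000125374 s.
t_prop = 210/2.3e+08 = 9.13043e-07 s; RTT = 1.82609e-06 s.
Cycle = t_tx + RTT = 0.0001272 s.
Utilization = t_tx / cycle = 0.000125374/0.0001272 = 98.6 %.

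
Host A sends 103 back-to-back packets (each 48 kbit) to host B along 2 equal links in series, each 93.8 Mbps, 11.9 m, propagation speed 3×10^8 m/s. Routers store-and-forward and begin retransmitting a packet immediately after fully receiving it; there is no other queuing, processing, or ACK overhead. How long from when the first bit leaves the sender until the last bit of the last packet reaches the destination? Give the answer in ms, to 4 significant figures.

53.22 ms

Per-hop transmission t_tx = L/R = 48000/93800000 = 0.511727 ms.
Per-hop propagation t_prop = 11.9/300000000 = 3.96667e-05 ms.
Pipeline fill: first packet needs 2·t_tx to clear all hops; remaining 102 packets each add one t_tx.
Total = (2+103-1)·t_tx + 2·t_prop = 104·0.511727 + 2·3.96667e-05 = 53.22 ms.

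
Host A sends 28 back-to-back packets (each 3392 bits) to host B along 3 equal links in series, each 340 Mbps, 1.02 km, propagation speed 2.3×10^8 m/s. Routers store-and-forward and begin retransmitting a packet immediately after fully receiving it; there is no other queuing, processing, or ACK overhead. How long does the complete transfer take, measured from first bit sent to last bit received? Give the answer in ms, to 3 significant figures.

0.313 ms

Per-hop transmission t_tx = L/R = 3392/340000000 = 0.00997647 ms.
Per-hop propagation t_prop = 1020/2.3e+08 = 0.00443478 ms.
Pipeline fill: first packet needs 3·t_tx to clear all hops; remaining 27 packets each add one t_tx.
Total = (3+28-1)·t_tx + 3·t_prop = 30·0.00997647 + 3·0.00443478 = 0.313 ms.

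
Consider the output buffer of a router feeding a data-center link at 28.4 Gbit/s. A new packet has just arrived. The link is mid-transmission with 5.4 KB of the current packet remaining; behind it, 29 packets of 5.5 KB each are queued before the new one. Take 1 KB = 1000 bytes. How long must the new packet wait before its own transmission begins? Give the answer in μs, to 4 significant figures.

Each queued packet: L/R = 44000/28400000000 = 1.5493 μs.
29 queued → 44.9296 μs.
Plus remaining 43200 bits of current packet: 1.52113 μs.
Queuing delay = 46.45 μs.

46.45 μs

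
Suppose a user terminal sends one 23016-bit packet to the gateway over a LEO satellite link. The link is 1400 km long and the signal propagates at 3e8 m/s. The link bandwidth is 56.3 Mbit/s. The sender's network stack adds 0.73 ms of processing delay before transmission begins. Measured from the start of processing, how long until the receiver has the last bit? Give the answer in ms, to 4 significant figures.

Transmission delay = L/R = 23016 / 56300000 = 0.40881 ms.
Propagation delay = d/s = 1400000 m / 300000000 m/s = 4.66667 ms.
Plus processing delay 0.73 ms = 0.73 ms.
Total = 5.805 ms.

5.805 ms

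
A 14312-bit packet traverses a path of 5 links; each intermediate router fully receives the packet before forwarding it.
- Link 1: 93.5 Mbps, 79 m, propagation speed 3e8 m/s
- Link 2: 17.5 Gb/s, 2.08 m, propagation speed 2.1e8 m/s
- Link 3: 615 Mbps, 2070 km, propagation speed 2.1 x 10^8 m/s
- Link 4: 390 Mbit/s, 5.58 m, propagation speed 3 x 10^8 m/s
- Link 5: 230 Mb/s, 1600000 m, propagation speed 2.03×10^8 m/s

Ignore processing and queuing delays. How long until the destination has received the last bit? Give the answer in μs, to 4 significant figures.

Transmission delays (L/R per hop): 153.07, 0.817829, 23.2715, 36.6974, 62.2261 μs; sum = 276.082 μs.
Propagation delays (d/s per hop): 0.263333, 0.00990476, 9857.14, 0.0186, 7881.77 μs; sum = 17739.2 μs.
End-to-end = 18020 μs.

18020 μs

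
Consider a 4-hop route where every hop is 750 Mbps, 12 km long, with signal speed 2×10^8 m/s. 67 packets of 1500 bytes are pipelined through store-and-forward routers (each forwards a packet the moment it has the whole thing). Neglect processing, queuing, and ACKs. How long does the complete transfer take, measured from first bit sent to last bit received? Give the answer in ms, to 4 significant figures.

Per-hop transmission t_tx = L/R = 12000/750000000 = 0.016 ms.
Per-hop propagation t_prop = 12000/200000000 = 0.06 ms.
Pipeline fill: first packet needs 4·t_tx to clear all hops; remaining 66 packets each add one t_tx.
Total = (4+67-1)·t_tx + 4·t_prop = 70·0.016 + 4·0.06 = 1.360 ms.

1.360 ms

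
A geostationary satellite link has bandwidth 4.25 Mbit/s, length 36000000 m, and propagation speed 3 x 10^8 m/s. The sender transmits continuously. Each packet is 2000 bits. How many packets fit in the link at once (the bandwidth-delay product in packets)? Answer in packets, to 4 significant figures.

255.0 packets

Propagation delay = 36000000 / 300000000 = 0.12 s.
BDP = R × t_prop = 4250000 × 0.12 = 510000 bits.
In packets of 2000 bits: 255.0 packets.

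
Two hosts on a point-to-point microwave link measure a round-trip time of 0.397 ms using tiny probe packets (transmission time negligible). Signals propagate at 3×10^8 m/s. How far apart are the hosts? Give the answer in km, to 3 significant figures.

One-way propagation = RTT/2 = 0.1985 ms.
d = s × t = 300000000 × 0.0001985 = 59.6 km.

59.6 km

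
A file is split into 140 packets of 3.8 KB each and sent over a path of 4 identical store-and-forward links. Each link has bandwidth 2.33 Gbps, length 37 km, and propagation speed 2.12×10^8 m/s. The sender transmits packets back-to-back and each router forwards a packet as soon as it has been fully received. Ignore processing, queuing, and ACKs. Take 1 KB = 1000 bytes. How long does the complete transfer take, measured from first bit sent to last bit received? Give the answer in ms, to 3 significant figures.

2.56 ms

Per-hop transmission t_tx = L/R = 30400/2330000000 = 0.0130472 ms.
Per-hop propagation t_prop = 37000/212000000 = 0.174528 ms.
Pipeline fill: first packet needs 4·t_tx to clear all hops; remaining 139 packets each add one t_tx.
Total = (4+140-1)·t_tx + 4·t_prop = 143·0.0130472 + 4·0.174528 = 2.56 ms.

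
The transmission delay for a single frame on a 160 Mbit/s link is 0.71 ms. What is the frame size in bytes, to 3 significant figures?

14200 bytes

L = R × t_tx = 160000000 b/s × 0.00071 s = 113600 bits.
In bytes: 113600 / 8 = 14200 bytes.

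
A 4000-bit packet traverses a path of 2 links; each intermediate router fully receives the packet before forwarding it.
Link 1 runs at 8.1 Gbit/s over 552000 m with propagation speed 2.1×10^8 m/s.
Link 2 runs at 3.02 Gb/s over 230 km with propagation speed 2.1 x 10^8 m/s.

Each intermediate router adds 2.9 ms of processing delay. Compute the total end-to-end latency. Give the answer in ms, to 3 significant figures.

6.63 ms

Transmission delays (L/R per hop): 0.000493827, 0.0013245 ms; sum = 0.00181833 ms.
Propagation delays (d/s per hop): 2.62857, 1.09524 ms; sum = 3.72381 ms.
Processing at 1 router(s): 1 × 2.9 ms = 2.9 ms.
End-to-end = 6.63 ms.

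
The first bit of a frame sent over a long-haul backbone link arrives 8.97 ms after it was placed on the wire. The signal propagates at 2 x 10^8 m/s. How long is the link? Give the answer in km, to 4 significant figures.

d = s × t_prop = 200000000 × 0.00897 = 1794 km.

1794 km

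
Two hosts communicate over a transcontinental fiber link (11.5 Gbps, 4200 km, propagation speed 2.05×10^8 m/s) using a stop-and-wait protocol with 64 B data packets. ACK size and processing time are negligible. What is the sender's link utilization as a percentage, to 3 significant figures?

t_tx = L/R = 512/11500000000 = 4.45217e-08 s.
t_prop = 4200000/2.05e+08 = 0.0204878 s; RTT = 0.0409756 s.
Cycle = t_tx + RTT = 0.0409757 s.
Utilization = t_tx / cycle = 4.45217e-08/0.0409757 = 0.000109 %.

0.000109 %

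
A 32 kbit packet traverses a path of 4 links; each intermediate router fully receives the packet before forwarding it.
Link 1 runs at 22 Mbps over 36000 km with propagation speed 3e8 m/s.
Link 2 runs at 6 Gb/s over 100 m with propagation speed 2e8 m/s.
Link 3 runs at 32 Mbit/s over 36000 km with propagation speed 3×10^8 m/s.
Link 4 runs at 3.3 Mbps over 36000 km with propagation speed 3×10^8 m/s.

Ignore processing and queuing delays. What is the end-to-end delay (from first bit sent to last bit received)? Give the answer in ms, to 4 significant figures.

L = 32000 bits.
Transmission delays (L/R per hop): 1.45455, 0.00533333, 1, 9.69697 ms; sum = 12.1568 ms.
Propagation delays (d/s per hop): 120, 0.0005, 120, 120 ms; sum = 360.001 ms.
End-to-end = 372.2 ms.

372.2 ms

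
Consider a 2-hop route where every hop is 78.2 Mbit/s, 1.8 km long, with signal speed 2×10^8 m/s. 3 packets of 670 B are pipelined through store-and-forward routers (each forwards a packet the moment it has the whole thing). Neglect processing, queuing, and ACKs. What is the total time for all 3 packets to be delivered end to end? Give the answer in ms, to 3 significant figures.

Per-hop transmission t_tx = L/R = 5360/78200000 = 0.0685422 ms.
Per-hop propagation t_prop = 1800/200000000 = 0.009 ms.
Pipeline fill: first packet needs 2·t_tx to clear all hops; remaining 2 packets each add one t_tx.
Total = (2+3-1)·t_tx + 2·t_prop = 4·0.0685422 + 2·0.009 = 0.292 ms.

0.292 ms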